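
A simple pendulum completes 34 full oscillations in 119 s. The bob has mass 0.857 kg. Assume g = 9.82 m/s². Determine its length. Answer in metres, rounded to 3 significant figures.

T = 119/34 = 3.500 s.
From T = 2π√(L/g), L = gT²/(4π²) = 9.82 × 3.500²/(4π²) = 3.05 m.

3.05 m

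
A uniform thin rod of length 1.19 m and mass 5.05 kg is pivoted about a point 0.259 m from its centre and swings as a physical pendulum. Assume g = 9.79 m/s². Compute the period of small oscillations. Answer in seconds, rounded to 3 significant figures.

1.70 s

For a physical pendulum T = 2π√(I/(mgd)), with d = 0.2590 m from pivot to centre of mass.
I_cm = mL²/12 = 5.05 × 1.19²/12 = 0.5959 kg·m²; I = I_cm + md² = 0.5959 + 5.05 × 0.2590² = 0.9347 kg·m².
T = 2π√(0.9347/(5.05 × 9.79 × 0.2590)) = 1.70 s.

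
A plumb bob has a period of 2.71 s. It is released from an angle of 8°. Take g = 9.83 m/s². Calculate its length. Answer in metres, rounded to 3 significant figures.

From T = 2π√(L/g), L = gT²/(4π²) = 9.83 × 2.710²/(4π²) = 1.83 m.

1.83 m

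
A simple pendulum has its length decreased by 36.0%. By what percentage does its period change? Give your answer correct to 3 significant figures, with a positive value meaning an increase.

-20.0%

T ∝ √L, so T'/T = √(0.6400) = 0.8000.
Percentage change in T = (0.8000 − 1) × 100% = -20.0%.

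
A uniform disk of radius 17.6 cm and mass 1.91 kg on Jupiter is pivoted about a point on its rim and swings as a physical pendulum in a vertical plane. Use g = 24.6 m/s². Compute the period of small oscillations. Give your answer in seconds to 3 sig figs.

0.651 s

I_cm = ½mr² = 0.02958 kg·m². The pivot is at distance d = 0.176 m from the centre of mass.
By the parallel-axis theorem, I = I_cm + md² = 0.02958 + 0.05916 = 0.08875 kg·m².
T = 2π√(I/(mgd)) = 2π√(0.08875/(1.91 × 24.6 × 0.176)) = 0.651 s.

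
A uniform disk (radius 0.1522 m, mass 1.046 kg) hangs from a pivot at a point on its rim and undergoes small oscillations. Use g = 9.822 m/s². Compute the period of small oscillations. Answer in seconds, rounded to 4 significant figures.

0.9579 s

I_cm = ½mr² = 0.012115 kg·m². The pivot is at distance d = 0.1522 m from the centre of mass.
By the parallel-axis theorem, I = I_cm + md² = 0.012115 + 0.024230 = 0.036346 kg·m².
T = 2π√(I/(mgd)) = 2π√(0.036346/(1.046 × 9.822 × 0.1522)) = 0.9579 s.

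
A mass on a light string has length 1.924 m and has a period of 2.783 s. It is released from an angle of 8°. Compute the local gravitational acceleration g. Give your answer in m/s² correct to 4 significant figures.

9.807 m/s²

From T = 2π√(L/g), g = 4π²L/T² = 4π² × 1.924/2.7830² = 9.807 m/s².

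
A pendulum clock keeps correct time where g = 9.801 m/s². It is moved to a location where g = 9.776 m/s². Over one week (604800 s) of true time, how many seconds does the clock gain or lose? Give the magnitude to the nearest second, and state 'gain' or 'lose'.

lose 772 s

The clock's period scales as T ∝ 1/√g, so T'/T = √(9.801/9.776) = 1.00128.
In 604800 s of true time the clock registers 604800/1.00128 = 604028.2 s, so it loses 772 s.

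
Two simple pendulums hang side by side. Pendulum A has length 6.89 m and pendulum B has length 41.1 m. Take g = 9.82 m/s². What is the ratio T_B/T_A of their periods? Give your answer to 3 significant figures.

2.44

T ∝ √L, so T_B/T_A = √(L_B/L_A) = √(41.1/6.89) = 2.44.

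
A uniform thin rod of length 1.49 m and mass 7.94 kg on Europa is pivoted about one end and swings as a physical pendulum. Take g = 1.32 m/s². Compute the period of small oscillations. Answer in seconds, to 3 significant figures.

5.45 s

For a physical pendulum T = 2π√(I/(mgd)), with d = 0.7450 m from pivot to centre of mass.
I_cm = mL²/12 = 7.94 × 1.49²/12 = 1.469 kg·m²; I = I_cm + md² = 1.469 + 7.94 × 0.7450² = 5.876 kg·m².
T = 2π√(5.876/(7.94 × 1.32 × 0.7450)) = 5.45 s.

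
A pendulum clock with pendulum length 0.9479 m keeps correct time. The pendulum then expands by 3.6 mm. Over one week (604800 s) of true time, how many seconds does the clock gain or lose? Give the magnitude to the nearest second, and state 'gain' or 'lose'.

lose 1145 s

T ∝ √L, so T'/T = √(0.95150/0.9479) = 1.00190.
In 604800 s of true time the clock registers 604800/1.00190 = 603654.8 s, so it loses 1145 s.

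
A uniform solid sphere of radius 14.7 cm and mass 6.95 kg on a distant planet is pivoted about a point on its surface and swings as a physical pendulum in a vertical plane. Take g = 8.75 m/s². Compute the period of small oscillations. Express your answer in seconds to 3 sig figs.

I_cm = (2/5)mr² = 0.06007 kg·m². The pivot is at distance d = 0.147 m from the centre of mass.
By the parallel-axis theorem, I = I_cm + md² = 0.06007 + 0.1502 = 0.2103 kg·m².
T = 2π√(I/(mgd)) = 2π√(0.2103/(6.95 × 8.75 × 0.147)) = 0.964 s.

0.964 s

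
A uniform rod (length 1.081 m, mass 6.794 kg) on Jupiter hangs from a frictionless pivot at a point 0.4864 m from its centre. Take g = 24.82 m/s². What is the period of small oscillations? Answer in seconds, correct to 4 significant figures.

1.045 s

For a physical pendulum T = 2π√(I/(mgd)), with d = 0.48640 m from pivot to centre of mass.
I_cm = mL²/12 = 6.794 × 1.081²/12 = 0.66160 kg·m²; I = I_cm + md² = 0.66160 + 6.794 × 0.48640² = 2.2690 kg·m².
T = 2π√(2.2690/(6.794 × 24.82 × 0.48640)) = 1.045 s.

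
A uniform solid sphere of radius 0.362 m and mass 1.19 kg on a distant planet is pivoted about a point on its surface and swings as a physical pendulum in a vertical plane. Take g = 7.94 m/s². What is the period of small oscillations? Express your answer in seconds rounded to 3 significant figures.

1.59 s

I_cm = (2/5)mr² = 0.06238 kg·m². The pivot is at distance d = 0.362 m from the centre of mass.
By the parallel-axis theorem, I = I_cm + md² = 0.06238 + 0.1559 = 0.2183 kg·m².
T = 2π√(I/(mgd)) = 2π√(0.2183/(1.19 × 7.94 × 0.362)) = 1.59 s.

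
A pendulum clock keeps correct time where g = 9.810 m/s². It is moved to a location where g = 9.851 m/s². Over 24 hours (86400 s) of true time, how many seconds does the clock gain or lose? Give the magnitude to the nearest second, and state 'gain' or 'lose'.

The clock's period scales as T ∝ 1/√g, so T'/T = √(9.810/9.851) = 0.997917.
In 86400 s of true time the clock registers 86400/0.997917 = 86580.4 s, so it gains 180 s.

gain 180 s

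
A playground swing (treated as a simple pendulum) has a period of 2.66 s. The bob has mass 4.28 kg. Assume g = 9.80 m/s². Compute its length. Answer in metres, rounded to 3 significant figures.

From T = 2π√(L/g), L = gT²/(4π²) = 9.80 × 2.660²/(4π²) = 1.76 m.

1.76 m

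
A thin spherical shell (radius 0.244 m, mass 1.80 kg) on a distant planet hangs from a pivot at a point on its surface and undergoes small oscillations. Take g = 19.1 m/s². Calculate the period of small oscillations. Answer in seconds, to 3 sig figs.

0.917 s

I_cm = (2/3)mr² = 0.07144 kg·m². The pivot is at distance d = 0.244 m from the centre of mass.
By the parallel-axis theorem, I = I_cm + md² = 0.07144 + 0.1072 = 0.1786 kg·m².
T = 2π√(I/(mgd)) = 2π√(0.1786/(1.80 × 19.1 × 0.244)) = 0.917 s.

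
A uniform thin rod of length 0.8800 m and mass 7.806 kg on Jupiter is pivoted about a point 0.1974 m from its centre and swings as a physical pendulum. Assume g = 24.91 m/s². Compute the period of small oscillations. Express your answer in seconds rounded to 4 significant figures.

0.9116 s

For a physical pendulum T = 2π√(I/(mgd)), with d = 0.19740 m from pivot to centre of mass.
I_cm = mL²/12 = 7.806 × 0.8800²/12 = 0.50375 kg·m²; I = I_cm + md² = 0.50375 + 7.806 × 0.19740² = 0.80792 kg·m².
T = 2π√(0.80792/(7.806 × 24.91 × 0.19740)) = 0.9116 s.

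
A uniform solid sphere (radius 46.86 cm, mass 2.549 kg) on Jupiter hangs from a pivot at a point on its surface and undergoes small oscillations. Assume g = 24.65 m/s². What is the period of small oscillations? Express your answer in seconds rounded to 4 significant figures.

I_cm = (2/5)mr² = 0.22389 kg·m². The pivot is at distance d = 0.4686 m from the centre of mass.
By the parallel-axis theorem, I = I_cm + md² = 0.22389 + 0.55972 = 0.78361 kg·m².
T = 2π√(I/(mgd)) = 2π√(0.78361/(2.549 × 24.65 × 0.4686)) = 1.025 s.

1.025 s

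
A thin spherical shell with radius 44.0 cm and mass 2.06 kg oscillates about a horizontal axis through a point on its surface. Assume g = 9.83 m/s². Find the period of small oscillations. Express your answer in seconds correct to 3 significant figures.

I_cm = (2/3)mr² = 0.2659 kg·m². The pivot is at distance d = 0.440 m from the centre of mass.
By the parallel-axis theorem, I = I_cm + md² = 0.2659 + 0.3988 = 0.6647 kg·m².
T = 2π√(I/(mgd)) = 2π√(0.6647/(2.06 × 9.83 × 0.440)) = 1.72 s.

1.72 s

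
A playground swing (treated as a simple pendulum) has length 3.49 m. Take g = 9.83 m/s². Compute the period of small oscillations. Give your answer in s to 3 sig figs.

3.74 s

T = 2π√(L/g) = 2π√(3.49/9.83) = 2π × 0.5958 = 3.74 s.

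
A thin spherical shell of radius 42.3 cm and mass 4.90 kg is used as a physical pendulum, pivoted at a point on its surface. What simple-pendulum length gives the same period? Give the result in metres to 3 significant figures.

0.705 m

The equivalent simple-pendulum length is L_eq = I/(md), where I is about the pivot and d = 0.4230 m.
I_cm = (2/3)mR² = 0.5845 kg·m², so I = I_cm + md² = 0.5845 + 0.8768 = 1.461 kg·m².
L_eq = 1.461/(4.90 × 0.4230) = 0.705 m.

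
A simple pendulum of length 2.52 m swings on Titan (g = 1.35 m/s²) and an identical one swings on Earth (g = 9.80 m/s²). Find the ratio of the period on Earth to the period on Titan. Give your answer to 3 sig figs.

T ∝ 1/√g, so T₂/T₁ = √(g₁/g₂) = √(1.35/9.80) = 0.371.

0.371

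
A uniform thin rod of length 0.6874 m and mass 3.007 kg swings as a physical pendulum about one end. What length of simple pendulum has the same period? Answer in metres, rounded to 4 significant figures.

0.4583 m

The equivalent simple-pendulum length is L_eq = I/(md), where I is about the pivot and d = 0.34370 m.
I_cm = (1/12)mL² = 0.11841 kg·m², so I = I_cm + md² = 0.11841 + 0.35522 = 0.47362 kg·m².
L_eq = 0.47362/(3.007 × 0.34370) = 0.4583 m.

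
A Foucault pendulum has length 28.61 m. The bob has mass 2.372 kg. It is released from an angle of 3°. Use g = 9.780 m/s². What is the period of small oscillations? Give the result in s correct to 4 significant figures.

T = 2π√(L/g) = 2π√(28.61/9.780) = 2π × 1.7104 = 10.75 s.

10.75 s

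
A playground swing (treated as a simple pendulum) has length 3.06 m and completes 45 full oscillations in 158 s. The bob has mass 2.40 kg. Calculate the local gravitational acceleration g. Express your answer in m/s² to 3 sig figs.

9.80 m/s²

T = 158/45 = 3.511 s.
From T = 2π√(L/g), g = 4π²L/T² = 4π² × 3.06/3.511² = 9.80 m/s².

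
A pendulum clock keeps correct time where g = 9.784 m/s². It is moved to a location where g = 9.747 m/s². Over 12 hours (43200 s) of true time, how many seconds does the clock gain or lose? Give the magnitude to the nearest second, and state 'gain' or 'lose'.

The clock's period scales as T ∝ 1/√g, so T'/T = √(9.784/9.747) = 1.00190.
In 43200 s of true time the clock registers 43200/1.00190 = 43118.2 s, so it loses 82 s.

lose 82 s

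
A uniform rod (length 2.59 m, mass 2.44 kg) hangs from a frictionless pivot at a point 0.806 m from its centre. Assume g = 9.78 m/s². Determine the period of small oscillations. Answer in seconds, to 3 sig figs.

For a physical pendulum T = 2π√(I/(mgd)), with d = 0.8060 m from pivot to centre of mass.
I_cm = mL²/12 = 2.44 × 2.59²/12 = 1.364 kg·m²; I = I_cm + md² = 1.364 + 2.44 × 0.8060² = 2.949 kg·m².
T = 2π√(2.949/(2.44 × 9.78 × 0.8060)) = 2.46 s.

2.46 s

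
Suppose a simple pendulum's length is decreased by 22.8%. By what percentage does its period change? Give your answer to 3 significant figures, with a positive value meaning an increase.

-12.1%

T ∝ √L, so T'/T = √(0.7720) = 0.8786.
Percentage change in T = (0.8786 − 1) × 100% = -12.1%.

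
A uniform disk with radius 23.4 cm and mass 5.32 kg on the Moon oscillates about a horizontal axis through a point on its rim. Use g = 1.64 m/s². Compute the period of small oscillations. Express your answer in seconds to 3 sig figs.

I_cm = ½mr² = 0.1457 kg·m². The pivot is at distance d = 0.234 m from the centre of mass.
By the parallel-axis theorem, I = I_cm + md² = 0.1457 + 0.2913 = 0.4370 kg·m².
T = 2π√(I/(mgd)) = 2π√(0.4370/(5.32 × 1.64 × 0.234)) = 2.91 s.

2.91 s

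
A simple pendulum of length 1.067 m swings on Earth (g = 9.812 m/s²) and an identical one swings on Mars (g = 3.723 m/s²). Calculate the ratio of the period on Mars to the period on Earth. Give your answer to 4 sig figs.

1.623

T ∝ 1/√g, so T₂/T₁ = √(g₁/g₂) = √(9.812/3.723) = 1.623.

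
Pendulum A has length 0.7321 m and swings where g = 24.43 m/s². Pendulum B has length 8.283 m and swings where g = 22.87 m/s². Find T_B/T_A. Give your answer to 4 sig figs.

3.476

T = 2π√(L/g), so T_B/T_A = √((L_B/g_B)/(L_A/g_A)) = √((8.283/22.87)/(0.7321/24.43)) = 3.476.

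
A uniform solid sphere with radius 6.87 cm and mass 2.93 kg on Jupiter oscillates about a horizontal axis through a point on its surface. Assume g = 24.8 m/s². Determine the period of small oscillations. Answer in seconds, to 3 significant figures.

I_cm = (2/5)mr² = 0.005531 kg·m². The pivot is at distance d = 0.0687 m from the centre of mass.
By the parallel-axis theorem, I = I_cm + md² = 0.005531 + 0.01383 = 0.01936 kg·m².
T = 2π√(I/(mgd)) = 2π√(0.01936/(2.93 × 24.8 × 0.0687)) = 0.391 s.

0.391 s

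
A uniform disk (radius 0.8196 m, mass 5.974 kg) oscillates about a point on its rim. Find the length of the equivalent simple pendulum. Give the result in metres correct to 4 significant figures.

The equivalent simple-pendulum length is L_eq = I/(md), where I is about the pivot and d = 0.81960 m.
I_cm = ½mR² = 2.0065 kg·m², so I = I_cm + md² = 2.0065 + 4.0130 = 6.0195 kg·m².
L_eq = 6.0195/(5.974 × 0.81960) = 1.229 m.

1.229 m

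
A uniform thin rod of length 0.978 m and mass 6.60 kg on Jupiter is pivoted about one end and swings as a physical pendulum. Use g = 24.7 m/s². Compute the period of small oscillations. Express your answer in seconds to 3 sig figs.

1.02 s

For a physical pendulum T = 2π√(I/(mgd)), with d = 0.4890 m from pivot to centre of mass.
I_cm = mL²/12 = 6.60 × 0.978²/12 = 0.5261 kg·m²; I = I_cm + md² = 0.5261 + 6.60 × 0.4890² = 2.104 kg·m².
T = 2π√(2.104/(6.60 × 24.7 × 0.4890)) = 1.02 s.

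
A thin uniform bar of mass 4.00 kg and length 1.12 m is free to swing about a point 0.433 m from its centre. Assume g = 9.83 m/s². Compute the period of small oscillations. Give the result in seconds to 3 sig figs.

For a physical pendulum T = 2π√(I/(mgd)), with d = 0.4330 m from pivot to centre of mass.
I_cm = mL²/12 = 4.00 × 1.12²/12 = 0.4181 kg·m²; I = I_cm + md² = 0.4181 + 4.00 × 0.4330² = 1.168 kg·m².
T = 2π√(1.168/(4.00 × 9.83 × 0.4330)) = 1.65 s.

1.65 s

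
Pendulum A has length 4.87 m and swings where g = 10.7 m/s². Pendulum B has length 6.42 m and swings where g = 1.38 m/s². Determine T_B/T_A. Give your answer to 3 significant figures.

3.20

T = 2π√(L/g), so T_B/T_A = √((L_B/g_B)/(L_A/g_A)) = √((6.42/1.38)/(4.87/10.7)) = 3.20.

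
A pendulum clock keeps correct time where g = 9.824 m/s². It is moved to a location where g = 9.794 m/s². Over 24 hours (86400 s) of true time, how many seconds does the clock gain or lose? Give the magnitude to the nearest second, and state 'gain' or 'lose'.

The clock's period scales as T ∝ 1/√g, so T'/T = √(9.824/9.794) = 1.00153.
In 86400 s of true time the clock registers 86400/1.00153 = 86268.0 s, so it loses 132 s.

lose 132 s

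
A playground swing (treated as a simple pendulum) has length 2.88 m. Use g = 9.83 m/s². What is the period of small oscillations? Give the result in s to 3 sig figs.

3.40 s

T = 2π√(L/g) = 2π√(2.88/9.83) = 2π × 0.5413 = 3.40 s.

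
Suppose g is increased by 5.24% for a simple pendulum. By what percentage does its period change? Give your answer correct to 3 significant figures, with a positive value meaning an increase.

-2.52%

T ∝ 1/√g, so T'/T = 1/√(1.052) = 0.9748.
Percentage change in T = (0.9748 − 1) × 100% = -2.52%.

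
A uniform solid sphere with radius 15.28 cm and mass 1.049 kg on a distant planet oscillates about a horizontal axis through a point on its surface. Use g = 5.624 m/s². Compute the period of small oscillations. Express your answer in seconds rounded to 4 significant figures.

I_cm = (2/5)mr² = 0.0097968 kg·m². The pivot is at distance d = 0.1528 m from the centre of mass.
By the parallel-axis theorem, I = I_cm + md² = 0.0097968 + 0.024492 = 0.034289 kg·m².
T = 2π√(I/(mgd)) = 2π√(0.034289/(1.049 × 5.624 × 0.1528)) = 1.225 s.

1.225 s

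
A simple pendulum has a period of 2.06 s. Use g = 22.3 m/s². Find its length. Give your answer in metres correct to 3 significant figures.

2.40 m

From T = 2π√(L/g), L = gT²/(4π²) = 22.3 × 2.060²/(4π²) = 2.40 m.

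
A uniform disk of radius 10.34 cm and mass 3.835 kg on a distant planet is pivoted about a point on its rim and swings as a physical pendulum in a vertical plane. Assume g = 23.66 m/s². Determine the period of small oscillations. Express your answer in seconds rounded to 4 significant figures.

I_cm = ½mr² = 0.020501 kg·m². The pivot is at distance d = 0.1034 m from the centre of mass.
By the parallel-axis theorem, I = I_cm + md² = 0.020501 + 0.041002 = 0.061503 kg·m².
T = 2π√(I/(mgd)) = 2π√(0.061503/(3.835 × 23.66 × 0.1034)) = 0.5087 s.

0.5087 s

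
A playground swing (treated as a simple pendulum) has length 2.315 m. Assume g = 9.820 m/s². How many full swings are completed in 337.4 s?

110

T = 2π√(L/g) = 2π√(2.315/9.820) = 3.0507 s.
Number of complete oscillations = ⌊337.4/3.0507⌋ = ⌊110.60⌋ = 110.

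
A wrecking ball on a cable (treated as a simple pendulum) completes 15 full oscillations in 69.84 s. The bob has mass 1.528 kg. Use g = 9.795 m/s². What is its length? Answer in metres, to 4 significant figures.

T = 69.84/15 = 4.6560 s.
From T = 2π√(L/g), L = gT²/(4π²) = 9.795 × 4.6560²/(4π²) = 5.379 m.

5.379 m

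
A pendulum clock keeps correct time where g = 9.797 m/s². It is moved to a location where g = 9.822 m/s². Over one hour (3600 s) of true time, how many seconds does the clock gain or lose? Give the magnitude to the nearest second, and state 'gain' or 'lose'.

The clock's period scales as T ∝ 1/√g, so T'/T = √(9.797/9.822) = 0.998727.
In 3600 s of true time the clock registers 3600/0.998727 = 3604.6 s, so it gains 5 s.

gain 5 s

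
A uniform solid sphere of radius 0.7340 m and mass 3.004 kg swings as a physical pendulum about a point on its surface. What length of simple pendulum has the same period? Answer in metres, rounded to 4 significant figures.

1.028 m

The equivalent simple-pendulum length is L_eq = I/(md), where I is about the pivot and d = 0.73400 m.
I_cm = (2/5)mR² = 0.64737 kg·m², so I = I_cm + md² = 0.64737 + 1.6184 = 2.2658 kg·m².
L_eq = 2.2658/(3.004 × 0.73400) = 1.028 m.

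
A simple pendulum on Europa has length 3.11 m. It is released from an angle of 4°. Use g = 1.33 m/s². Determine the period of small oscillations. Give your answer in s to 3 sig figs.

9.61 s

T = 2π√(L/g) = 2π√(3.11/1.33) = 2π × 1.529 = 9.61 s.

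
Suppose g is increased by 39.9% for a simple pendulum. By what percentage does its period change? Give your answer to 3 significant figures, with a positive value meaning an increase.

T ∝ 1/√g, so T'/T = 1/√(1.399) = 0.8455.
Percentage change in T = (0.8455 − 1) × 100% = -15.5%.

-15.5%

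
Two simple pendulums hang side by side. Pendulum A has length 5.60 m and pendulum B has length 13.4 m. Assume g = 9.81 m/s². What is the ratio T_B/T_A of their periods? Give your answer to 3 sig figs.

T ∝ √L, so T_B/T_A = √(L_B/L_A) = √(13.4/5.60) = 1.55.

1.55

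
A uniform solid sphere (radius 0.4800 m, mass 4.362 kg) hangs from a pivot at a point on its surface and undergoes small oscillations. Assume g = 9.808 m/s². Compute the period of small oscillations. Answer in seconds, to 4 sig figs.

1.645 s

I_cm = (2/5)mr² = 0.40200 kg·m². The pivot is at distance d = 0.4800 m from the centre of mass.
By the parallel-axis theorem, I = I_cm + md² = 0.40200 + 1.0050 = 1.4070 kg·m².
T = 2π√(I/(mgd)) = 2π√(1.4070/(4.362 × 9.808 × 0.4800)) = 1.645 s.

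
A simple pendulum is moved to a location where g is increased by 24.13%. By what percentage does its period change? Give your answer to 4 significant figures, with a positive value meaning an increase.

T ∝ 1/√g, so T'/T = 1/√(1.2413) = 0.89756.
Percentage change in T = (0.89756 − 1) × 100% = -10.24%.

-10.24%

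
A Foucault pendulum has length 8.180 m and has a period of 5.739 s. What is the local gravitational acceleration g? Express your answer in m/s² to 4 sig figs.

9.805 m/s²

From T = 2π√(L/g), g = 4π²L/T² = 4π² × 8.180/5.7390² = 9.805 m/s².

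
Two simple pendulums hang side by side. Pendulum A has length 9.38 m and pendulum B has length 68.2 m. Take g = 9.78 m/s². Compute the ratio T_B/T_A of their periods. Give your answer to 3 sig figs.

T ∝ √L, so T_B/T_A = √(L_B/L_A) = √(68.2/9.38) = 2.70.

2.70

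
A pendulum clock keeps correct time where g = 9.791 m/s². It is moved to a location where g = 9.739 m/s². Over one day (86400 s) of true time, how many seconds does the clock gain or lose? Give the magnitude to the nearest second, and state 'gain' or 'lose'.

lose 230 s

The clock's period scales as T ∝ 1/√g, so T'/T = √(9.791/9.739) = 1.00267.
In 86400 s of true time the clock registers 86400/1.00267 = 86170.3 s, so it loses 230 s.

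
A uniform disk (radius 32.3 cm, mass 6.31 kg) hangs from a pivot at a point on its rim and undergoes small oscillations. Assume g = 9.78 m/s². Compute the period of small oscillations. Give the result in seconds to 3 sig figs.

I_cm = ½mr² = 0.3292 kg·m². The pivot is at distance d = 0.323 m from the centre of mass.
By the parallel-axis theorem, I = I_cm + md² = 0.3292 + 0.6583 = 0.9875 kg·m².
T = 2π√(I/(mgd)) = 2π√(0.9875/(6.31 × 9.78 × 0.323)) = 1.40 s.

1.40 s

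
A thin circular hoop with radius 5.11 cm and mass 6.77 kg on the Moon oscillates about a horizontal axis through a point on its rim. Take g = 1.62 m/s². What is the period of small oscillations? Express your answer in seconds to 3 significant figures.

I_cm = mr² = 0.01768 kg·m². The pivot is at distance d = 0.0511 m from the centre of mass.
By the parallel-axis theorem, I = I_cm + md² = 0.01768 + 0.01768 = 0.03536 kg·m².
T = 2π√(I/(mgd)) = 2π√(0.03536/(6.77 × 1.62 × 0.0511)) = 1.58 s.

1.58 s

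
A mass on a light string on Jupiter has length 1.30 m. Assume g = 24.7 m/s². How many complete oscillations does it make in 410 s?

T = 2π√(L/g) = 2π√(1.30/24.7) = 1.441 s.
Number of complete oscillations = ⌊410/1.441⌋ = ⌊284.4⌋ = 284.

284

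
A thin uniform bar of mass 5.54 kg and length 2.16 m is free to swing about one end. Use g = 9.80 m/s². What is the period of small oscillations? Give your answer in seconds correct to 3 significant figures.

For a physical pendulum T = 2π√(I/(mgd)), with d = 1.080 m from pivot to centre of mass.
I_cm = mL²/12 = 5.54 × 2.16²/12 = 2.154 kg·m²; I = I_cm + md² = 2.154 + 5.54 × 1.080² = 8.616 kg·m².
T = 2π√(8.616/(5.54 × 9.80 × 1.080)) = 2.41 s.

2.41 s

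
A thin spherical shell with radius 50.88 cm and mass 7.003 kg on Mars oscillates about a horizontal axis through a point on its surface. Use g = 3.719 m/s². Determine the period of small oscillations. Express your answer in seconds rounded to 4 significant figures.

I_cm = (2/3)mr² = 1.2086 kg·m². The pivot is at distance d = 0.5088 m from the centre of mass.
By the parallel-axis theorem, I = I_cm + md² = 1.2086 + 1.8129 = 3.0215 kg·m².
T = 2π√(I/(mgd)) = 2π√(3.0215/(7.003 × 3.719 × 0.5088)) = 3.000 s.

3.000 s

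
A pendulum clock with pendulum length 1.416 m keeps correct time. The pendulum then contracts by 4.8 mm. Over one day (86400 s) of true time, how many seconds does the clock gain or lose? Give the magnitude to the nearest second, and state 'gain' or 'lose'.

T ∝ √L, so T'/T = √(1.41120/1.416) = 0.998304.
In 86400 s of true time the clock registers 86400/0.998304 = 86546.8 s, so it gains 147 s.

gain 147 s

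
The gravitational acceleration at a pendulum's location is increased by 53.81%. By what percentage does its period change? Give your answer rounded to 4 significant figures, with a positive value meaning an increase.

-19.37%

T ∝ 1/√g, so T'/T = 1/√(1.5381) = 0.80632.
Percentage change in T = (0.80632 − 1) × 100% = -19.37%.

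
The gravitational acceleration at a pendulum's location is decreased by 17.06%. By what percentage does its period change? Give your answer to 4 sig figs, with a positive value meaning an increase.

T ∝ 1/√g, so T'/T = 1/√(0.82940) = 1.0980.
Percentage change in T = (1.0980 − 1) × 100% = 9.804%.

9.804%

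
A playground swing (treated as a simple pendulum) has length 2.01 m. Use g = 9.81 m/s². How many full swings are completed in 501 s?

176

T = 2π√(L/g) = 2π√(2.01/9.81) = 2.844 s.
Number of complete oscillations = ⌊501/2.844⌋ = ⌊176.2⌋ = 176.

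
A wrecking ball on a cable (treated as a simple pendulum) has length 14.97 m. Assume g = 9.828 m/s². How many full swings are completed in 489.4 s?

T = 2π√(L/g) = 2π√(14.97/9.828) = 7.7546 s.
Number of complete oscillations = ⌊489.4/7.7546⌋ = ⌊63.111⌋ = 63.

63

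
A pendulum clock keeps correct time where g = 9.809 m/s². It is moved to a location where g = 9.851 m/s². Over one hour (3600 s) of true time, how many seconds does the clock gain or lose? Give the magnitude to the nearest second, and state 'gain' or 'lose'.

gain 8 s

The clock's period scales as T ∝ 1/√g, so T'/T = √(9.809/9.851) = 0.997866.
In 3600 s of true time the clock registers 3600/0.997866 = 3607.7 s, so it gains 8 s.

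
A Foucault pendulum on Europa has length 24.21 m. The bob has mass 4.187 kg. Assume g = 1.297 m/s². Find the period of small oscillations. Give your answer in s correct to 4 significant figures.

T = 2π√(L/g) = 2π√(24.21/1.297) = 2π × 4.3204 = 27.15 s.

27.15 s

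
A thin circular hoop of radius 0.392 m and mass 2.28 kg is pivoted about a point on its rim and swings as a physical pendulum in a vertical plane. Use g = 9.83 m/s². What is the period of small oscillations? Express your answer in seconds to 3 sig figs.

1.77 s

I_cm = mr² = 0.3504 kg·m². The pivot is at distance d = 0.392 m from the centre of mass.
By the parallel-axis theorem, I = I_cm + md² = 0.3504 + 0.3504 = 0.7007 kg·m².
T = 2π√(I/(mgd)) = 2π√(0.7007/(2.28 × 9.83 × 0.392)) = 1.77 s.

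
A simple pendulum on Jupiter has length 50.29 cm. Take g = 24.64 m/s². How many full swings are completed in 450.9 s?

502

T = 2π√(L/g) = 2π√(0.5029/24.64) = 0.89764 s.
Number of complete oscillations = ⌊450.9/0.89764⌋ = ⌊502.32⌋ = 502.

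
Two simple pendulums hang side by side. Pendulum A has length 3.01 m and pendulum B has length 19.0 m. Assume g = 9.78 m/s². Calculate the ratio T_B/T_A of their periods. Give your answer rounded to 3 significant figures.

T ∝ √L, so T_B/T_A = √(L_B/L_A) = √(19.0/3.01) = 2.51.

2.51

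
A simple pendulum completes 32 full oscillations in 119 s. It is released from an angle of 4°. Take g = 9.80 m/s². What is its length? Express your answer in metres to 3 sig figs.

T = 119/32 = 3.719 s.
From T = 2π√(L/g), L = gT²/(4π²) = 9.80 × 3.719²/(4π²) = 3.43 m.

3.43 m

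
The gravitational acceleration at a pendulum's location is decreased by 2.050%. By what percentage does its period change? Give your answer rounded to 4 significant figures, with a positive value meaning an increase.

1.041%

T ∝ 1/√g, so T'/T = 1/√(0.97950) = 1.0104.
Percentage change in T = (1.0104 − 1) × 100% = 1.041%.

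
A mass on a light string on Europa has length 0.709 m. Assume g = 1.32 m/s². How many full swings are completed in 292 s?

63

T = 2π√(L/g) = 2π√(0.709/1.32) = 4.605 s.
Number of complete oscillations = ⌊292/4.605⌋ = ⌊63.41⌋ = 63.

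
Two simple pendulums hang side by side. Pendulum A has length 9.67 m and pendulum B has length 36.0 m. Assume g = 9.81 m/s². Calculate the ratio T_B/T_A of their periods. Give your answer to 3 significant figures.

T ∝ √L, so T_B/T_A = √(L_B/L_A) = √(36.0/9.67) = 1.93.

1.93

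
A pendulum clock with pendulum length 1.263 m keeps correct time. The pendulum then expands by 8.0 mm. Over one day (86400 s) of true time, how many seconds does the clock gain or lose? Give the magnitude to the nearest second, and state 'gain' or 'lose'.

lose 272 s

T ∝ √L, so T'/T = √(1.27100/1.263) = 1.00316.
In 86400 s of true time the clock registers 86400/1.00316 = 86127.7 s, so it loses 272 s.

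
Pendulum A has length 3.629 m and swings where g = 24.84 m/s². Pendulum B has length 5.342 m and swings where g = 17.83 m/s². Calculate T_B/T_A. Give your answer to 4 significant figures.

T = 2π√(L/g), so T_B/T_A = √((L_B/g_B)/(L_A/g_A)) = √((5.342/17.83)/(3.629/24.84)) = 1.432.

1.432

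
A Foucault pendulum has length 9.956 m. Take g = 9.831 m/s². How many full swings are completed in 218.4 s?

T = 2π√(L/g) = 2π√(9.956/9.831) = 6.3230 s.
Number of complete oscillations = ⌊218.4/6.3230⌋ = ⌊34.541⌋ = 34.

34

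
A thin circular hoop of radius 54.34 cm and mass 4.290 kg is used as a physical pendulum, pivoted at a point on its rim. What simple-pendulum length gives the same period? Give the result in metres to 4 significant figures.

The equivalent simple-pendulum length is L_eq = I/(md), where I is about the pivot and d = 0.54340 m.
I_cm = mR² = 1.2668 kg·m², so I = I_cm + md² = 1.2668 + 1.2668 = 2.5335 kg·m².
L_eq = 2.5335/(4.290 × 0.54340) = 1.087 m.

1.087 m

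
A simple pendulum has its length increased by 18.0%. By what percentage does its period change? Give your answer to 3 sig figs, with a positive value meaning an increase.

8.63%

T ∝ √L, so T'/T = √(1.180) = 1.086.
Percentage change in T = (1.086 − 1) × 100% = 8.63%.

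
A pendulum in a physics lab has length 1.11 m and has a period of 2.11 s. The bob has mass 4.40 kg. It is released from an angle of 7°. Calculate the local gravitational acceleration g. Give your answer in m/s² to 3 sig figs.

From T = 2π√(L/g), g = 4π²L/T² = 4π² × 1.11/2.110² = 9.84 m/s².

9.84 m/s²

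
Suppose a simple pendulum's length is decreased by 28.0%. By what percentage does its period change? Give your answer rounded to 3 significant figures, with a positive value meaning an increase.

-15.1%

T ∝ √L, so T'/T = √(0.7200) = 0.8485.
Percentage change in T = (0.8485 − 1) × 100% = -15.1%.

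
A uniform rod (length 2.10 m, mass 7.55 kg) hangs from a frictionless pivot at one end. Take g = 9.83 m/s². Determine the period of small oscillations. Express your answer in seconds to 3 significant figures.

For a physical pendulum T = 2π√(I/(mgd)), with d = 1.050 m from pivot to centre of mass.
I_cm = mL²/12 = 7.55 × 2.10²/12 = 2.775 kg·m²; I = I_cm + md² = 2.775 + 7.55 × 1.050² = 11.10 kg·m².
T = 2π√(11.10/(7.55 × 9.83 × 1.050)) = 2.37 s.

2.37 s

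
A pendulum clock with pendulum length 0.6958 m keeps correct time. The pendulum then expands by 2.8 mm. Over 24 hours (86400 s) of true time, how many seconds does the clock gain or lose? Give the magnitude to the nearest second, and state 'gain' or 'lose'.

T ∝ √L, so T'/T = √(0.69860/0.6958) = 1.00201.
In 86400 s of true time the clock registers 86400/1.00201 = 86226.7 s, so it loses 173 s.

lose 173 s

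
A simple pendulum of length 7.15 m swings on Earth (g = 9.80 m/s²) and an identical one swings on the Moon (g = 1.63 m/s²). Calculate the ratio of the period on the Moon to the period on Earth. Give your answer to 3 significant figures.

T ∝ 1/√g, so T₂/T₁ = √(g₁/g₂) = √(9.80/1.63) = 2.45.

2.45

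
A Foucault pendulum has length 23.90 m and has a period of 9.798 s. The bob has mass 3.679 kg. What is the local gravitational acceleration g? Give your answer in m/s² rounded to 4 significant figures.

9.828 m/s²

From T = 2π√(L/g), g = 4π²L/T² = 4π² × 23.90/9.7980² = 9.828 m/s².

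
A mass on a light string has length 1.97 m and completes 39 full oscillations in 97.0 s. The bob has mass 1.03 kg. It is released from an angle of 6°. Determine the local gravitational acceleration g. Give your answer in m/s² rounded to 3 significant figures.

12.6 m/s²

T = 97.0/39 = 2.487 s.
From T = 2π√(L/g), g = 4π²L/T² = 4π² × 1.97/2.487² = 12.6 m/s².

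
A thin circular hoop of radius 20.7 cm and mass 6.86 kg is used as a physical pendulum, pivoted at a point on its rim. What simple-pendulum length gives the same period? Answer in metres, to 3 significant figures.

The equivalent simple-pendulum length is L_eq = I/(md), where I is about the pivot and d = 0.2070 m.
I_cm = mR² = 0.2939 kg·m², so I = I_cm + md² = 0.2939 + 0.2939 = 0.5879 kg·m².
L_eq = 0.5879/(6.86 × 0.2070) = 0.414 m.

0.414 m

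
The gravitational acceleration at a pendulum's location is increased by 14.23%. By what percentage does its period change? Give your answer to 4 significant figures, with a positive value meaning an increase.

T ∝ 1/√g, so T'/T = 1/√(1.1423) = 0.93564.
Percentage change in T = (0.93564 − 1) × 100% = -6.436%.

-6.436%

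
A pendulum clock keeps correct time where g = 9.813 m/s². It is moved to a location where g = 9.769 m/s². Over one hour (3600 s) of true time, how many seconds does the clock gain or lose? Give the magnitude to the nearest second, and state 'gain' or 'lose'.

lose 8 s

The clock's period scales as T ∝ 1/√g, so T'/T = √(9.813/9.769) = 1.00225.
In 3600 s of true time the clock registers 3600/1.00225 = 3591.9 s, so it loses 8 s.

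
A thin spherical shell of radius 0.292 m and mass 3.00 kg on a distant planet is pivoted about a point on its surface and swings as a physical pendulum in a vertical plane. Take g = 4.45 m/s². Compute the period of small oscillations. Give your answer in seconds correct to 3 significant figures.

2.08 s

I_cm = (2/3)mr² = 0.1705 kg·m². The pivot is at distance d = 0.292 m from the centre of mass.
By the parallel-axis theorem, I = I_cm + md² = 0.1705 + 0.2558 = 0.4263 kg·m².
T = 2π√(I/(mgd)) = 2π√(0.4263/(3.00 × 4.45 × 0.292)) = 2.08 s.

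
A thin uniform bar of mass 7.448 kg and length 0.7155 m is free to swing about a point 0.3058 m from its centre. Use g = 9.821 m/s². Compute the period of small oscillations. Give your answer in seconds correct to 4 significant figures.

For a physical pendulum T = 2π√(I/(mgd)), with d = 0.30580 m from pivot to centre of mass.
I_cm = mL²/12 = 7.448 × 0.7155²/12 = 0.31774 kg·m²; I = I_cm + md² = 0.31774 + 7.448 × 0.30580² = 1.0142 kg·m².
T = 2π√(1.0142/(7.448 × 9.821 × 0.30580)) = 1.338 s.

1.338 s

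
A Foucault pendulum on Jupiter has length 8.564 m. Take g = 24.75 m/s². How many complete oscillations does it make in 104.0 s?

T = 2π√(L/g) = 2π√(8.564/24.75) = 3.6960 s.
Number of complete oscillations = ⌊104.0/3.6960⌋ = ⌊28.139⌋ = 28.

28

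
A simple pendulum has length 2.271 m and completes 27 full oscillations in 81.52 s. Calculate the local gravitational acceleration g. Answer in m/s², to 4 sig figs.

9.835 m/s²

T = 81.52/27 = 3.0193 s.
From T = 2π√(L/g), g = 4π²L/T² = 4π² × 2.271/3.0193² = 9.835 m/s².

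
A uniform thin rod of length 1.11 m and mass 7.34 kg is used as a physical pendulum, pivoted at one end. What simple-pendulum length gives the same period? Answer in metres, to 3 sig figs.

0.740 m

The equivalent simple-pendulum length is L_eq = I/(md), where I is about the pivot and d = 0.5550 m.
I_cm = (1/12)mL² = 0.7536 kg·m², so I = I_cm + md² = 0.7536 + 2.261 = 3.015 kg·m².
L_eq = 3.015/(7.34 × 0.5550) = 0.740 m.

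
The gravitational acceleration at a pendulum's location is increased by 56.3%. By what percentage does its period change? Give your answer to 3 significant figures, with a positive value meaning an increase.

-20.0%

T ∝ 1/√g, so T'/T = 1/√(1.563) = 0.7999.
Percentage change in T = (0.7999 − 1) × 100% = -20.0%.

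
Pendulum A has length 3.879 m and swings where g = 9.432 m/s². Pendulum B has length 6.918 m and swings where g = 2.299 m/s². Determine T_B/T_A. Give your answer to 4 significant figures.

T = 2π√(L/g), so T_B/T_A = √((L_B/g_B)/(L_A/g_A)) = √((6.918/2.299)/(3.879/9.432)) = 2.705.

2.705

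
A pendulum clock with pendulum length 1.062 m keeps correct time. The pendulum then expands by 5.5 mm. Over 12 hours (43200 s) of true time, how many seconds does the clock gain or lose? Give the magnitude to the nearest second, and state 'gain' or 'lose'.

T ∝ √L, so T'/T = √(1.06750/1.062) = 1.00259.
In 43200 s of true time the clock registers 43200/1.00259 = 43088.6 s, so it loses 111 s.

lose 111 s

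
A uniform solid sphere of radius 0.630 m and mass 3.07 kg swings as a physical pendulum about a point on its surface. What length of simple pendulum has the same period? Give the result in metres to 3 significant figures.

0.882 m

The equivalent simple-pendulum length is L_eq = I/(md), where I is about the pivot and d = 0.6300 m.
I_cm = (2/5)mR² = 0.4874 kg·m², so I = I_cm + md² = 0.4874 + 1.218 = 1.706 kg·m².
L_eq = 1.706/(3.07 × 0.6300) = 0.882 m.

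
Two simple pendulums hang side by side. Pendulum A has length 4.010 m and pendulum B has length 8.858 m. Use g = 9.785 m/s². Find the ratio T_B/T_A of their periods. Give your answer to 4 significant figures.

T ∝ √L, so T_B/T_A = √(L_B/L_A) = √(8.858/4.010) = 1.486.

1.486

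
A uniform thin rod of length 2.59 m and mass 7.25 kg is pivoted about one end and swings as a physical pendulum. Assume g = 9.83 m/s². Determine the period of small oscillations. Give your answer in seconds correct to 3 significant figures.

For a physical pendulum T = 2π√(I/(mgd)), with d = 1.295 m from pivot to centre of mass.
I_cm = mL²/12 = 7.25 × 2.59²/12 = 4.053 kg·m²; I = I_cm + md² = 4.053 + 7.25 × 1.295² = 16.21 kg·m².
T = 2π√(16.21/(7.25 × 9.83 × 1.295)) = 2.63 s.

2.63 s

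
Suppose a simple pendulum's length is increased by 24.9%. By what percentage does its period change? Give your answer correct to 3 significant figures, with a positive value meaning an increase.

T ∝ √L, so T'/T = √(1.249) = 1.118.
Percentage change in T = (1.118 − 1) × 100% = 11.8%.

11.8%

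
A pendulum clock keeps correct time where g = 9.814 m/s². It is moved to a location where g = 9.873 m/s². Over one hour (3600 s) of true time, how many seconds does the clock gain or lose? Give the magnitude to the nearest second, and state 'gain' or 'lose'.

gain 11 s

The clock's period scales as T ∝ 1/√g, so T'/T = √(9.814/9.873) = 0.997008.
In 3600 s of true time the clock registers 3600/0.997008 = 3610.8 s, so it gains 11 s.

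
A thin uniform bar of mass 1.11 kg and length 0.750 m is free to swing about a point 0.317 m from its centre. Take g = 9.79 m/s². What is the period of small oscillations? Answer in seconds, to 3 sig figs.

For a physical pendulum T = 2π√(I/(mgd)), with d = 0.3170 m from pivot to centre of mass.
I_cm = mL²/12 = 1.11 × 0.750²/12 = 0.05203 kg·m²; I = I_cm + md² = 0.05203 + 1.11 × 0.3170² = 0.1636 kg·m².
T = 2π√(0.1636/(1.11 × 9.79 × 0.3170)) = 1.37 s.

1.37 s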